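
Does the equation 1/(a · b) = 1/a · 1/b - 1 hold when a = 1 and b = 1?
Substituting a = 1, b = 1:

LHS = 1/(1 · 1) = 1
RHS = 1/1 · 1/1 - 1 = 0

LHS ≠ RHS, so the equation does not hold at this point.

Answer: Fails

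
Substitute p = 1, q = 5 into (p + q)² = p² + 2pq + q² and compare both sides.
LHS = (1 + 5)² = 36
RHS = 1² + 2·1·5 + 5² = 36

LHS = RHS: the two sides agree.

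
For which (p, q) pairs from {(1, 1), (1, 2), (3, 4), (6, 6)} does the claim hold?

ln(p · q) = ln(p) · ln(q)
Testing each pair:
(1, 1): LHS = 0, RHS = 0 → holds
(1, 2): LHS = ln(2) ≈ 0.6931, RHS = 0 → fails
(3, 4): LHS = ln(12) ≈ 2.485, RHS = ln(3)·ln(4) ≈ 1.523 → fails
(6, 6): LHS = ln(36) ≈ 3.584, RHS = ln(6)² ≈ 3.21 → fails

1 of 4 pairs satisfies the claim.

Answer: (1, 1)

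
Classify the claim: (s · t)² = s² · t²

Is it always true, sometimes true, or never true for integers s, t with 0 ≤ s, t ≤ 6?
The identity holds for every pair in the range. For instance at (s, t) = (3, 0): both sides equal 0.

Answer: Always true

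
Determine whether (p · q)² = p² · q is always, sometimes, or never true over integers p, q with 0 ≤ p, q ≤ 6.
It holds at (p, q) = (0, 2) (both sides equal 0), but fails at (p, q) = (5, 6) (LHS = 900, RHS = 150).

Answer: Sometimes true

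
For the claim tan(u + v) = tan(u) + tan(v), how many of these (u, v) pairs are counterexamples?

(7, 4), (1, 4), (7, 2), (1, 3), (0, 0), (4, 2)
5

Testing each pair:
(7, 4): LHS = tan(11) ≈ -226, RHS = tan(7) + tan(4) ≈ 2.029 → counterexample
(1, 4): LHS = tan(5) ≈ -3.381, RHS = tan(4) + tan(1) ≈ 2.715 → counterexample
(7, 2): LHS = tan(9) ≈ -0.4523, RHS = tan(2) + tan(7) ≈ -1.314 → counterexample
(1, 3): LHS = tan(4) ≈ 1.158, RHS = tan(3) + tan(1) ≈ 1.415 → counterexample
(0, 0): LHS = 0, RHS = 0 → satisfies claim
(4, 2): LHS = tan(6) ≈ -0.291, RHS = tan(2) + tan(4) ≈ -1.027 → counterexample

That makes 5 counterexamples.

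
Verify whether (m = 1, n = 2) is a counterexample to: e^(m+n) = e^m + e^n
Yes

Substituting m = 1, n = 2:
LHS = e^(1+2) = e^3 ≈ 20.09
RHS = e^1 + e^2 = e + e^2 ≈ 10.11

Since LHS ≠ RHS, this pair disproves the claim.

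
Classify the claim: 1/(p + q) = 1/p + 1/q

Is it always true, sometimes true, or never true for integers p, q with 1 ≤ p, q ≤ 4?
Never true

The claim fails for every pair in the range. For instance at (p, q) = (2, 3): LHS = 1/5, RHS = 5/6.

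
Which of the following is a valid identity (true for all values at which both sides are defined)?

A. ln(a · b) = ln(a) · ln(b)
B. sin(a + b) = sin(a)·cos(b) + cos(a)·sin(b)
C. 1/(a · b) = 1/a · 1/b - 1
B

A: fails at (1, 3) — LHS = ln(3) ≈ 1.099, RHS = 0.
B: holds — e.g. at (2, 4), both sides equal sin(6) ≈ -0.2794.
C: fails at (1, 2) — LHS = 1/2, RHS = -1/2.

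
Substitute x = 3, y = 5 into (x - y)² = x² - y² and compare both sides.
LHS = (3 - 5)² = 4
RHS = 3² - 5² = -16

LHS ≠ RHS, so the equation does not hold here.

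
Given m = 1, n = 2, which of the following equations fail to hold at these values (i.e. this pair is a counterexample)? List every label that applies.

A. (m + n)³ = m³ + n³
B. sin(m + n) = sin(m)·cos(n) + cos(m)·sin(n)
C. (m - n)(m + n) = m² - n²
Evaluating each claim at the given values:
A. LHS = 27, RHS = 9 → fails here (LHS ≠ RHS)
B. LHS = sin(3) ≈ 0.1411, RHS = sin(1)·cos(2) + sin(2)·cos(1) ≈ 0.1411 → holds here (LHS = RHS)
C. LHS = -3, RHS = -3 → holds here (LHS = RHS)

Answer: A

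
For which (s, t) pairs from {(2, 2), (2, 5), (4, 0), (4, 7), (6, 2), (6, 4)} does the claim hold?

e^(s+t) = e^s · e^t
Testing each pair:
(2, 2): LHS = e^4 ≈ 54.6, RHS = e^4 ≈ 54.6 → holds
(2, 5): LHS = e^7 ≈ 1097, RHS = e^7 ≈ 1097 → holds
(4, 0): LHS = e^4 ≈ 54.6, RHS = e^4 ≈ 54.6 → holds
(4, 7): LHS = e^11 ≈ 59874.1, RHS = e^11 ≈ 59874.1 → holds
(6, 2): LHS = e^8 ≈ 2981, RHS = e^8 ≈ 2981 → holds
(6, 4): LHS = e^10 ≈ 22026.5, RHS = e^10 ≈ 22026.5 → holds

Every pair satisfies the claim.

Answer: All pairs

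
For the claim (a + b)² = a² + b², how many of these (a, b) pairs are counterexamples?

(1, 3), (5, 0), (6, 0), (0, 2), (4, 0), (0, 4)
Testing each pair:
(1, 3): LHS = 16, RHS = 10 → counterexample
(5, 0): LHS = 25, RHS = 25 → satisfies claim
(6, 0): LHS = 36, RHS = 36 → satisfies claim
(0, 2): LHS = 4, RHS = 4 → satisfies claim
(4, 0): LHS = 16, RHS = 16 → satisfies claim
(0, 4): LHS = 16, RHS = 16 → satisfies claim

That makes 1 counterexample.

Answer: 1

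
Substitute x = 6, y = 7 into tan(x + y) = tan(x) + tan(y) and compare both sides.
LHS = tan(6 + 7) = tan(13) ≈ 0.463
RHS = tan(6) + tan(7) ≈ 0.5804

LHS ≠ RHS (they differ by about 0.1174), so the equation does not hold here.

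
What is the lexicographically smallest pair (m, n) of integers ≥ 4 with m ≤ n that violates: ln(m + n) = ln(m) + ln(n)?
(m, n) = (4, 4)

Substituting (4, 4) into the claim:
LHS = ln(4 + 4) = ln(8) ≈ 2.079
RHS = ln(4) + ln(4) = 2·ln(4) ≈ 2.773

Since LHS ≠ RHS, this pair disproves the claim, and no lexicographically smaller pair (m ≤ n, integers ≥ 4) does.

For instance (6, 9) is also a counterexample (LHS = ln(15) ≈ 2.708, RHS = ln(6) + ln(9) ≈ 3.989), but it's lexicographically larger.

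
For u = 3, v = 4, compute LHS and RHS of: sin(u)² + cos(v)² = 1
LHS = sin(3)² + cos(4)² ≈ 0.4472
RHS = 1

LHS ≠ RHS (they differ by about 0.5528), so the equation does not hold here.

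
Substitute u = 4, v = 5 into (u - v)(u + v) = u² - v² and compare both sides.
LHS = (4 - 5)(4 + 5) = -9
RHS = 4² - 5² = -9

LHS = RHS: the two sides agree.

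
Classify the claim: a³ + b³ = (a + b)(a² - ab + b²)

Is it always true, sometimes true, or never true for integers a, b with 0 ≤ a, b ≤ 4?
The identity holds for every pair in the range. For instance at (a, b) = (4, 3): both sides equal 91.

Answer: Always true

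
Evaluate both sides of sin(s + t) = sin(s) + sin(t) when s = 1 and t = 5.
LHS = sin(1 + 5) = sin(6) ≈ -0.2794
RHS = sin(1) + sin(5) ≈ -0.1175

LHS ≠ RHS (they differ by about 0.162), so the equation does not hold here.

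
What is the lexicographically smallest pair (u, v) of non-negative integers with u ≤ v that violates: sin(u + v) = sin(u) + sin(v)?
(u, v) = (1, 1)

Substituting (1, 1) into the claim:
LHS = sin(1 + 1) = sin(2) ≈ 0.9093
RHS = sin(1) + sin(1) = 2·sin(1) ≈ 1.683

Since LHS ≠ RHS, this pair disproves the claim, and no lexicographically smaller pair (u ≤ v, non-negative integers) does.

For instance (7, 7) is also a counterexample (LHS = sin(14) ≈ 0.9906, RHS = 2·sin(7) ≈ 1.314), but it's lexicographically larger.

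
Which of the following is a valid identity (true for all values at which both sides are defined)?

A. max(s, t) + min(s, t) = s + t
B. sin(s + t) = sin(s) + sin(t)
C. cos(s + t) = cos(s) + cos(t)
A: holds — e.g. at (1, 4), both sides equal 5.
B: fails at (4, 4) — LHS = sin(8) ≈ 0.9894, RHS = 2·sin(4) ≈ -1.514.
C: fails at (2, 4) — LHS = cos(6) ≈ 0.9602, RHS = cos(4) + cos(2) ≈ -1.07.

Answer: A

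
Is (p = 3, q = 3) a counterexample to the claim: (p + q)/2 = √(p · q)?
No

Substituting p = 3, q = 3:
LHS = (3 + 3)/2 = 3
RHS = √(3 · 3) = 3

The sides agree, so this pair does not disprove the claim.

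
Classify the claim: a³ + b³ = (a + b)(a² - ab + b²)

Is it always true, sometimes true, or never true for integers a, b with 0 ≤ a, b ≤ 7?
Always true

The identity holds for every pair in the range. For instance at (a, b) = (6, 4): both sides equal 280.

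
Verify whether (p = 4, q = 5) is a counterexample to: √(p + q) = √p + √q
Substituting p = 4, q = 5:
LHS = √(4 + 5) = 3
RHS = √4 + √5 = 2 + √(5) ≈ 4.236

Since LHS ≠ RHS, this pair disproves the claim.

Answer: Yes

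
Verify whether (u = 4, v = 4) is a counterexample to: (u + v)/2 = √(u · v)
No

Substituting u = 4, v = 4:
LHS = (4 + 4)/2 = 4
RHS = √(4 · 4) = 4

The sides agree, so this pair does not disprove the claim.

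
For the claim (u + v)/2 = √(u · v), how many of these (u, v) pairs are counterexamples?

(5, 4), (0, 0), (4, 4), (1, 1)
Testing each pair:
(5, 4): LHS = 9/2, RHS = 2·√(5) ≈ 4.472 → counterexample
(0, 0): LHS = 0, RHS = 0 → satisfies claim
(4, 4): LHS = 4, RHS = 4 → satisfies claim
(1, 1): LHS = 1, RHS = 1 → satisfies claim

That makes 1 counterexample.

Answer: 1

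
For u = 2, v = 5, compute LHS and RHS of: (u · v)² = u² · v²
LHS = (2 · 5)² = 100
RHS = 2² · 5² = 100

LHS = RHS: the two sides agree.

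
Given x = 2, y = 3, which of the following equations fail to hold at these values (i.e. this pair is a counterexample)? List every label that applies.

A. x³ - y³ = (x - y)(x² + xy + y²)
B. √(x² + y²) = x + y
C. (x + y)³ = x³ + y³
B, C

Evaluating each claim at the given values:
A. LHS = -19, RHS = -19 → holds here (LHS = RHS)
B. LHS = √(13) ≈ 3.606, RHS = 5 → fails here (LHS ≠ RHS)
C. LHS = 125, RHS = 35 → fails here (LHS ≠ RHS)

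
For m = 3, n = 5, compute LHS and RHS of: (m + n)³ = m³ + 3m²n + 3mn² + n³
LHS = (3 + 5)³ = 512
RHS = 3³ + 3·3²·5 + 3·3·5² + 5³ = 512

LHS = RHS: the two sides agree.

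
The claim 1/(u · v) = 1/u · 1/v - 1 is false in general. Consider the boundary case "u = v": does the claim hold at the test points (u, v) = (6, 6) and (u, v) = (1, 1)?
No, fails at both test points

At (6, 6): LHS = 1/36 ≠ RHS = -35/36
At (1, 1): LHS = 1 ≠ RHS = 0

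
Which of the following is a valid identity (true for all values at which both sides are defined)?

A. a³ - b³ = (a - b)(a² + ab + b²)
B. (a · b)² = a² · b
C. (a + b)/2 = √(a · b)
A: holds — e.g. at (4, 6), both sides equal -152.
B: fails at (2, 7) — LHS = 196, RHS = 28.
C: fails at (5, 8) — LHS = 13/2, RHS = 2·√(10) ≈ 6.325.

Answer: A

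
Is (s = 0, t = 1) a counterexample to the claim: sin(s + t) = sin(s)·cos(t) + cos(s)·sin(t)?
No

Substituting s = 0, t = 1:
LHS = sin(0 + 1) = sin(1) ≈ 0.8415
RHS = sin(0)·cos(1) + cos(0)·sin(1) = sin(1) ≈ 0.8415

The sides agree, so this pair does not disprove the claim.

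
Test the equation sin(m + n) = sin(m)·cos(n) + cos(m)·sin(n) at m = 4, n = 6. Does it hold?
Holds

Substituting m = 4, n = 6:

LHS = sin(4 + 6) = sin(10) ≈ -0.544
RHS = sin(4)·cos(6) + cos(4)·sin(6) = sin(4)·cos(6) + sin(6)·cos(4) ≈ -0.544

LHS = RHS, so the equation holds at this point.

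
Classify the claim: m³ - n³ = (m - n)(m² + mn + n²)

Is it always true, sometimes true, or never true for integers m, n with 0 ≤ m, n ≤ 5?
Always true

The identity holds for every pair in the range. For instance at (m, n) = (1, 3): both sides equal -26.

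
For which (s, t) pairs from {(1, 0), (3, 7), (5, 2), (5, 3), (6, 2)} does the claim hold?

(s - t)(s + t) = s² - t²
All pairs

Testing each pair:
(1, 0): LHS = 1, RHS = 1 → holds
(3, 7): LHS = -40, RHS = -40 → holds
(5, 2): LHS = 21, RHS = 21 → holds
(5, 3): LHS = 16, RHS = 16 → holds
(6, 2): LHS = 32, RHS = 32 → holds

Every pair satisfies the claim.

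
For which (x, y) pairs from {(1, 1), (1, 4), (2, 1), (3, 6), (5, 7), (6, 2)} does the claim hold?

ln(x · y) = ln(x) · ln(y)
Testing each pair:
(1, 1): LHS = 0, RHS = 0 → holds
(1, 4): LHS = ln(4) ≈ 1.386, RHS = 0 → fails
(2, 1): LHS = ln(2) ≈ 0.6931, RHS = 0 → fails
(3, 6): LHS = ln(18) ≈ 2.89, RHS = ln(3)·ln(6) ≈ 1.968 → fails
(5, 7): LHS = ln(35) ≈ 3.555, RHS = ln(5)·ln(7) ≈ 3.132 → fails
(6, 2): LHS = ln(12) ≈ 2.485, RHS = ln(2)·ln(6) ≈ 1.242 → fails

1 of 6 pairs satisfies the claim.

Answer: (1, 1)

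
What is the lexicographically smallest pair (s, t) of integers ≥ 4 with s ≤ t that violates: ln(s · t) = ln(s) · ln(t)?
(s, t) = (4, 4)

Substituting (4, 4) into the claim:
LHS = ln(4 · 4) = ln(16) ≈ 2.773
RHS = ln(4) · ln(4) = ln(4)² ≈ 1.922

Since LHS ≠ RHS, this pair disproves the claim, and no lexicographically smaller pair (s ≤ t, integers ≥ 4) does.

For instance (8, 8) is also a counterexample (LHS = ln(64) ≈ 4.159, RHS = ln(8)² ≈ 4.324), but it's lexicographically larger.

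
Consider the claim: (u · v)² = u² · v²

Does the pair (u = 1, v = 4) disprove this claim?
No

Substituting u = 1, v = 4:
LHS = (1 · 4)² = 16
RHS = 1² · 4² = 16

The sides agree, so this pair does not disprove the claim.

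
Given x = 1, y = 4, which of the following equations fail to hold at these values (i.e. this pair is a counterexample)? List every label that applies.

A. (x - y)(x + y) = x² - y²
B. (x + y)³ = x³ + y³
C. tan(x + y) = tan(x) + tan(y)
Evaluating each claim at the given values:
A. LHS = -15, RHS = -15 → holds here (LHS = RHS)
B. LHS = 125, RHS = 65 → fails here (LHS ≠ RHS)
C. LHS = tan(5) ≈ -3.381, RHS = tan(4) + tan(1) ≈ 2.715 → fails here (LHS ≠ RHS)

Answer: B, C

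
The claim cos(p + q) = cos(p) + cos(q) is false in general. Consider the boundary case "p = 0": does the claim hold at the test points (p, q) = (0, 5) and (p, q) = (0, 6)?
At (0, 5): LHS = cos(5) ≈ 0.2837 ≠ RHS = cos(5) + 1 ≈ 1.284
At (0, 6): LHS = cos(6) ≈ 0.9602 ≠ RHS = cos(6) + 1 ≈ 1.96

Answer: No, fails at both test points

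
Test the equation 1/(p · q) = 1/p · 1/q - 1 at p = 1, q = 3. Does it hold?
Fails

Substituting p = 1, q = 3:

LHS = 1/(1 · 3) = 1/3
RHS = 1/1 · 1/3 - 1 = -2/3

LHS ≠ RHS, so the equation does not hold at this point.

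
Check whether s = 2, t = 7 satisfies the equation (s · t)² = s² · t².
Holds

Substituting s = 2, t = 7:

LHS = (2 · 7)² = 196
RHS = 2² · 7² = 196

LHS = RHS, so the equation holds at this point.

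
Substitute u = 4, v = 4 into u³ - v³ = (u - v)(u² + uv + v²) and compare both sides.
LHS = 4³ - 4³ = 0
RHS = (4 - 4)(4² + 4·4 + 4²) = 0

LHS = RHS: the two sides agree.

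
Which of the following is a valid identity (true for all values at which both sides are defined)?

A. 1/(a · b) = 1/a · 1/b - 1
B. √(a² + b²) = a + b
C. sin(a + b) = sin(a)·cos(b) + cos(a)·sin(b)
A: fails at (4, 5) — LHS = 1/20, RHS = -19/20.
B: fails at (2, 4) — LHS = 2·√(5) ≈ 4.472, RHS = 6.
C: holds — e.g. at (0, 1), both sides equal sin(1) ≈ 0.8415.

Answer: C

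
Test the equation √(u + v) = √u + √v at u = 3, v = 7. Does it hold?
Substituting u = 3, v = 7:

LHS = √(3 + 7) = √(10) ≈ 3.162
RHS = √3 + √7 = √(3) + √(7) ≈ 4.378

LHS ≠ RHS, so the equation does not hold at this point.

Answer: Fails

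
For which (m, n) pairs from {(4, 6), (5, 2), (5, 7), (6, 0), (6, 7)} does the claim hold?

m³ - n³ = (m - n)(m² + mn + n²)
All pairs

Testing each pair:
(4, 6): LHS = -152, RHS = -152 → holds
(5, 2): LHS = 117, RHS = 117 → holds
(5, 7): LHS = -218, RHS = -218 → holds
(6, 0): LHS = 216, RHS = 216 → holds
(6, 7): LHS = -127, RHS = -127 → holds

Every pair satisfies the claim.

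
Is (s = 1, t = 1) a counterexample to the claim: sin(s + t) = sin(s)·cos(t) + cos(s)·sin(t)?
Substituting s = 1, t = 1:
LHS = sin(1 + 1) = sin(2) ≈ 0.9093
RHS = sin(1)·cos(1) + cos(1)·sin(1) = 2·sin(1)·cos(1) ≈ 0.9093

The sides agree, so this pair does not disprove the claim.

Answer: No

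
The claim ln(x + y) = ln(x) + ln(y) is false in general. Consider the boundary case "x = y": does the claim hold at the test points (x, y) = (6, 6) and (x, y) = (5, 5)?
No, fails at both test points

At (6, 6): LHS = ln(12) ≈ 2.485 ≠ RHS = 2·ln(6) ≈ 3.584
At (5, 5): LHS = ln(10) ≈ 2.303 ≠ RHS = 2·ln(5) ≈ 3.219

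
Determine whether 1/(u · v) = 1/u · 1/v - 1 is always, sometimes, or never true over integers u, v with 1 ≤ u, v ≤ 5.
Never true

The claim fails for every pair in the range. For instance at (u, v) = (2, 2): LHS = 1/4, RHS = -3/4.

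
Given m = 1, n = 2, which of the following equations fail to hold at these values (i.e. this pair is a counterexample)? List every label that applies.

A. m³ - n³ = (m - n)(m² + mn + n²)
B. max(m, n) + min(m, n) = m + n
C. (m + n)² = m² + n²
Evaluating each claim at the given values:
A. LHS = -7, RHS = -7 → holds here (LHS = RHS)
B. LHS = 3, RHS = 3 → holds here (LHS = RHS)
C. LHS = 9, RHS = 5 → fails here (LHS ≠ RHS)

Answer: C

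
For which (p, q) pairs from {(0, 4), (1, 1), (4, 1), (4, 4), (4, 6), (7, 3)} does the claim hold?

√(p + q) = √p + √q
(0, 4)

Testing each pair:
(0, 4): LHS = 2, RHS = 2 → holds
(1, 1): LHS = √(2) ≈ 1.414, RHS = 2 → fails
(4, 1): LHS = √(5) ≈ 2.236, RHS = 3 → fails
(4, 4): LHS = 2·√(2) ≈ 2.828, RHS = 4 → fails
(4, 6): LHS = √(10) ≈ 3.162, RHS = 2 + √(6) ≈ 4.449 → fails
(7, 3): LHS = √(10) ≈ 3.162, RHS = √(3) + √(7) ≈ 4.378 → fails

1 of 6 pairs satisfies the claim.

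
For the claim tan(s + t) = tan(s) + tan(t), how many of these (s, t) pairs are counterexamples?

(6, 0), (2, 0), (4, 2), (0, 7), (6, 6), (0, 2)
Testing each pair:
(6, 0): LHS = tan(6) ≈ -0.291, RHS = tan(6) ≈ -0.291 → satisfies claim
(2, 0): LHS = tan(2) ≈ -2.185, RHS = tan(2) ≈ -2.185 → satisfies claim
(4, 2): LHS = tan(6) ≈ -0.291, RHS = tan(2) + tan(4) ≈ -1.027 → counterexample
(0, 7): LHS = tan(7) ≈ 0.8714, RHS = tan(7) ≈ 0.8714 → satisfies claim
(6, 6): LHS = tan(12) ≈ -0.6359, RHS = 2·tan(6) ≈ -0.582 → counterexample
(0, 2): LHS = tan(2) ≈ -2.185, RHS = tan(2) ≈ -2.185 → satisfies claim

That makes 2 counterexamples.

Answer: 2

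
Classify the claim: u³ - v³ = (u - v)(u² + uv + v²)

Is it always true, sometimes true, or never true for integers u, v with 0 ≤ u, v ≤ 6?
The identity holds for every pair in the range. For instance at (u, v) = (1, 1): both sides equal 0.

Answer: Always true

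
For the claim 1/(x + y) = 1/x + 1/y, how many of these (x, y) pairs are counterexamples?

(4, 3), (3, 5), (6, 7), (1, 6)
Testing each pair:
(4, 3): LHS = 1/7, RHS = 7/12 → counterexample
(3, 5): LHS = 1/8, RHS = 8/15 → counterexample
(6, 7): LHS = 1/13, RHS = 13/42 → counterexample
(1, 6): LHS = 1/7, RHS = 7/6 → counterexample

That makes 4 counterexamples.

Answer: 4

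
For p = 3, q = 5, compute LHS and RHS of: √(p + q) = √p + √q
LHS = √(3 + 5) = 2·√(2) ≈ 2.828
RHS = √3 + √5 = √(3) + √(5) ≈ 3.968

LHS ≠ RHS (they differ by about 1.14), so the equation does not hold here.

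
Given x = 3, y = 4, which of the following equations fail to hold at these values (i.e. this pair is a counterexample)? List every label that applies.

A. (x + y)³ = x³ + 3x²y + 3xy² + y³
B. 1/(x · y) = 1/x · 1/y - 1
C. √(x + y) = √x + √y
Evaluating each claim at the given values:
A. LHS = 343, RHS = 343 → holds here (LHS = RHS)
B. LHS = 1/12, RHS = -11/12 → fails here (LHS ≠ RHS)
C. LHS = √(7) ≈ 2.646, RHS = √(3) + 2 ≈ 3.732 → fails here (LHS ≠ RHS)

Answer: B, C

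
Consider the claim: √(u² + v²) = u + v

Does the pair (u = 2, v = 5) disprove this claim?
Substituting u = 2, v = 5:
LHS = √(2² + 5²) = √(29) ≈ 5.385
RHS = 2 + 5 = 7

Since LHS ≠ RHS, this pair disproves the claim.

Answer: Yes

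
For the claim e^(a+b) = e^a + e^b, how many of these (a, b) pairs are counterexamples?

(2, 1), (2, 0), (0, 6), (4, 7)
Testing each pair:
(2, 1): LHS = e^3 ≈ 20.09, RHS = e + e^2 ≈ 10.11 → counterexample
(2, 0): LHS = e^2 ≈ 7.389, RHS = 1 + e^2 ≈ 8.389 → counterexample
(0, 6): LHS = e^6 ≈ 403.4, RHS = 1 + e^6 ≈ 404.4 → counterexample
(4, 7): LHS = e^11 ≈ 59874.1, RHS = e^4 + e^7 ≈ 1151 → counterexample

That makes 4 counterexamples.

Answer: 4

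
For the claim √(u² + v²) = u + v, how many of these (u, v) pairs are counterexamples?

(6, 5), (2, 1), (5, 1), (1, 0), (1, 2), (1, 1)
Testing each pair:
(6, 5): LHS = √(61) ≈ 7.81, RHS = 11 → counterexample
(2, 1): LHS = √(5) ≈ 2.236, RHS = 3 → counterexample
(5, 1): LHS = √(26) ≈ 5.099, RHS = 6 → counterexample
(1, 0): LHS = 1, RHS = 1 → satisfies claim
(1, 2): LHS = √(5) ≈ 2.236, RHS = 3 → counterexample
(1, 1): LHS = √(2) ≈ 1.414, RHS = 2 → counterexample

That makes 5 counterexamples.

Answer: 5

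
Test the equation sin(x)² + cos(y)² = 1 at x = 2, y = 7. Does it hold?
Fails

Substituting x = 2, y = 7:

LHS = sin(2)² + cos(7)² ≈ 1.395
RHS = 1

LHS ≠ RHS, so the equation does not hold at this point.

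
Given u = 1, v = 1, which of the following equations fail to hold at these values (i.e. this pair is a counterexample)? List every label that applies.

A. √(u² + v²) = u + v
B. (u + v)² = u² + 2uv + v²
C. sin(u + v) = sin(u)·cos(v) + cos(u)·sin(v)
Evaluating each claim at the given values:
A. LHS = √(2) ≈ 1.414, RHS = 2 → fails here (LHS ≠ RHS)
B. LHS = 4, RHS = 4 → holds here (LHS = RHS)
C. LHS = sin(2) ≈ 0.9093, RHS = 2·sin(1)·cos(1) ≈ 0.9093 → holds here (LHS = RHS)

Answer: A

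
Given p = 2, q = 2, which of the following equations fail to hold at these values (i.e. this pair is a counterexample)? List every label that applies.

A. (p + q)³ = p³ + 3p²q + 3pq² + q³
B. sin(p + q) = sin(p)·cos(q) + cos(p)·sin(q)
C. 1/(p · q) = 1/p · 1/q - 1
Evaluating each claim at the given values:
A. LHS = 64, RHS = 64 → holds here (LHS = RHS)
B. LHS = sin(4) ≈ -0.7568, RHS = 2·sin(2)·cos(2) ≈ -0.7568 → holds here (LHS = RHS)
C. LHS = 1/4, RHS = -3/4 → fails here (LHS ≠ RHS)

Answer: C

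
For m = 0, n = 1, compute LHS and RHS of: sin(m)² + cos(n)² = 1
LHS = sin(0)² + cos(1)² = cos(1)² ≈ 0.2919
RHS = 1

LHS ≠ RHS (they differ by about 0.7081), so the equation does not hold here.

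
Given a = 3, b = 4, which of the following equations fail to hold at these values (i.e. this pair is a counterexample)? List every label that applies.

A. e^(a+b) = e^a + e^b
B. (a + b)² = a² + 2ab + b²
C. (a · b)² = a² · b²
Evaluating each claim at the given values:
A. LHS = e^7 ≈ 1097, RHS = e^3 + e^4 ≈ 74.68 → fails here (LHS ≠ RHS)
B. LHS = 49, RHS = 49 → holds here (LHS = RHS)
C. LHS = 144, RHS = 144 → holds here (LHS = RHS)

Answer: A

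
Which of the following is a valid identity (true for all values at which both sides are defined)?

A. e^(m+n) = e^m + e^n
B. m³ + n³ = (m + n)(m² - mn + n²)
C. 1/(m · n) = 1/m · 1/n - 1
B

A: fails at (4, 5) — LHS = e^9 ≈ 8103, RHS = e^4 + e^5 ≈ 203.
B: holds — e.g. at (6, 7), both sides equal 559.
C: fails at (2, 5) — LHS = 1/10, RHS = -9/10.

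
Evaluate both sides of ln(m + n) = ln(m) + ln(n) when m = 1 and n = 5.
LHS = ln(1 + 5) = ln(6) ≈ 1.792
RHS = ln(1) + ln(5) = ln(5) ≈ 1.609

LHS ≠ RHS (they differ by about 0.1823), so the equation does not hold here.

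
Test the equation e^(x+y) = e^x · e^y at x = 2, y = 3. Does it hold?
Substituting x = 2, y = 3:

LHS = e^(2+3) = e^5 ≈ 148.4
RHS = e^2 · e^3 = e^5 ≈ 148.4

LHS = RHS, so the equation holds at this point.

Answer: Holds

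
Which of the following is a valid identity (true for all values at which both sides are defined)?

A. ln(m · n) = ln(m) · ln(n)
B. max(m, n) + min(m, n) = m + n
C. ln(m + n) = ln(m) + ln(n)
A: fails at (1, 2) — LHS = ln(2) ≈ 0.6931, RHS = 0.
B: holds — e.g. at (1, 3), both sides equal 4.
C: fails at (3, 3) — LHS = ln(6) ≈ 1.792, RHS = 2·ln(3) ≈ 2.197.

Answer: B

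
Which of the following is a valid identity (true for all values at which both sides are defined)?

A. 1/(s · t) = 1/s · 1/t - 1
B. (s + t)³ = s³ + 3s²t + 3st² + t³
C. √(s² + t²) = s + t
B

A: fails at (6, 7) — LHS = 1/42, RHS = -41/42.
B: holds — e.g. at (1, 2), both sides equal 27.
C: fails at (1, 1) — LHS = √(2) ≈ 1.414, RHS = 2.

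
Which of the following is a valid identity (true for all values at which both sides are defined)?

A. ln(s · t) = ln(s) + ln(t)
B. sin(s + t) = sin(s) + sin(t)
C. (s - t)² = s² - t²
A

A: holds — e.g. at (5, 8), both sides equal ln(40) ≈ 3.689.
B: fails at (2, 5) — LHS = sin(7) ≈ 0.657, RHS = sin(5) + sin(2) ≈ -0.04963.
C: fails at (0, 1) — LHS = 1, RHS = -1.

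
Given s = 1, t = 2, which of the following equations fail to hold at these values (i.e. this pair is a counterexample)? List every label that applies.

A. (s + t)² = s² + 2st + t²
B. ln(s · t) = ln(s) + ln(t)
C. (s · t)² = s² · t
C

Evaluating each claim at the given values:
A. LHS = 9, RHS = 9 → holds here (LHS = RHS)
B. LHS = ln(2) ≈ 0.6931, RHS = ln(2) ≈ 0.6931 → holds here (LHS = RHS)
C. LHS = 4, RHS = 2 → fails here (LHS ≠ RHS)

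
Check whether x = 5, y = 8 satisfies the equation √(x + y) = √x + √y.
Substituting x = 5, y = 8:

LHS = √(5 + 8) = √(13) ≈ 3.606
RHS = √5 + √8 = √(5) + 2·√(2) ≈ 5.064

LHS ≠ RHS, so the equation does not hold at this point.

Answer: Fails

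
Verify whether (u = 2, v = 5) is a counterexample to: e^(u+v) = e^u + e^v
Yes

Substituting u = 2, v = 5:
LHS = e^(2+5) = e^7 ≈ 1097
RHS = e^2 + e^5 ≈ 155.8

Since LHS ≠ RHS, this pair disproves the claim.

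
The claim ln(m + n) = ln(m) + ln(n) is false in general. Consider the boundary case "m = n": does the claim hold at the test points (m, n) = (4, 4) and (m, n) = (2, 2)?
At (4, 4): LHS = ln(8) ≈ 2.079 ≠ RHS = 2·ln(4) ≈ 2.773
At (2, 2): LHS = ln(4) ≈ 1.386, RHS = 2·ln(2) ≈ 1.386 → equal

Answer: Only at (2, 2)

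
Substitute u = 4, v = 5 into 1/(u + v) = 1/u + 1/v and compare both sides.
LHS = 1/(4 + 5) = 1/9
RHS = 1/4 + 1/5 = 9/20

LHS ≠ RHS, so the equation does not hold here.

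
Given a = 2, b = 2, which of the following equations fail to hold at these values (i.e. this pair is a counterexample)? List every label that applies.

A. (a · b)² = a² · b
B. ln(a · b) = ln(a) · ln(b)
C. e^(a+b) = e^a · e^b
Evaluating each claim at the given values:
A. LHS = 16, RHS = 8 → fails here (LHS ≠ RHS)
B. LHS = ln(4) ≈ 1.386, RHS = ln(2)² ≈ 0.4805 → fails here (LHS ≠ RHS)
C. LHS = e^4 ≈ 54.6, RHS = e^4 ≈ 54.6 → holds here (LHS = RHS)

Answer: A, B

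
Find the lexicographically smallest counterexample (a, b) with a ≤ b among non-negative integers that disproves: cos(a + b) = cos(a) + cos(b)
(a, b) = (0, 0)

Substituting (0, 0) into the claim:
LHS = cos(0 + 0) = 1
RHS = cos(0) + cos(0) = 2

Since LHS ≠ RHS, this pair disproves the claim, and no lexicographically smaller pair (a ≤ b, non-negative integers) does.

For instance (3, 6) is also a counterexample (LHS = cos(9) ≈ -0.9111, RHS = cos(3) + cos(6) ≈ -0.02982), but it's lexicographically larger.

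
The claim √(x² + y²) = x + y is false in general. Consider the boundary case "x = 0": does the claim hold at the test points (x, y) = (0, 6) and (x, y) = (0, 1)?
Yes, holds at both test points

At (0, 6): LHS = 6, RHS = 6 → equal
At (0, 1): LHS = 1, RHS = 1 → equal

So the claim does hold at both of these boundary points, even though it is not an identity.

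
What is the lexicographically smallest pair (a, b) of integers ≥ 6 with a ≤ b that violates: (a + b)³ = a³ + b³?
Substituting (6, 6) into the claim:
LHS = (6 + 6)³ = 1728
RHS = 6³ + 6³ = 432

Since LHS ≠ RHS, this pair disproves the claim, and no lexicographically smaller pair (a ≤ b, integers ≥ 6) does.

For instance (9, 11) is also a counterexample (LHS = 8000, RHS = 2060), but it's lexicographically larger.

Answer: (a, b) = (6, 6)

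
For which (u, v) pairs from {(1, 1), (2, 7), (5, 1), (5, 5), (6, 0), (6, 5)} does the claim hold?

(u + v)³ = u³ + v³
(6, 0)

Testing each pair:
(1, 1): LHS = 8, RHS = 2 → fails
(2, 7): LHS = 729, RHS = 351 → fails
(5, 1): LHS = 216, RHS = 126 → fails
(5, 5): LHS = 1000, RHS = 250 → fails
(6, 0): LHS = 216, RHS = 216 → holds
(6, 5): LHS = 1331, RHS = 341 → fails

1 of 6 pairs satisfies the claim.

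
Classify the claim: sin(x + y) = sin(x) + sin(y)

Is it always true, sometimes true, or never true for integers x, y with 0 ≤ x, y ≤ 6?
Sometimes true

It holds at (x, y) = (3, 0) (both sides equal sin(3) ≈ 0.1411), but fails at (x, y) = (3, 6) (LHS = sin(9) ≈ 0.4121, RHS = sin(6) + sin(3) ≈ -0.1383).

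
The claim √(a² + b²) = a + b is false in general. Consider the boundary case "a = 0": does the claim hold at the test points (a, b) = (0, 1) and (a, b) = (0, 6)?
Yes, holds at both test points

At (0, 1): LHS = 1, RHS = 1 → equal
At (0, 6): LHS = 6, RHS = 6 → equal

So the claim does hold at both of these boundary points, even though it is not an identity.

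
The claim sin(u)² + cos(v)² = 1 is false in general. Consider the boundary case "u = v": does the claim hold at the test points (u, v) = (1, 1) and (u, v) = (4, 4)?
Yes, holds at both test points

At (1, 1): LHS = cos(1)² + sin(1)² = 1, RHS = 1 → equal
At (4, 4): LHS = cos(4)² + sin(4)² = 1, RHS = 1 → equal

So the claim does hold at both of these boundary points, even though it is not an identity.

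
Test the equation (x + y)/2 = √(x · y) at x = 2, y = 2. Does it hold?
Holds

Substituting x = 2, y = 2:

LHS = (2 + 2)/2 = 2
RHS = √(2 · 2) = 2

LHS = RHS, so the equation holds at this point.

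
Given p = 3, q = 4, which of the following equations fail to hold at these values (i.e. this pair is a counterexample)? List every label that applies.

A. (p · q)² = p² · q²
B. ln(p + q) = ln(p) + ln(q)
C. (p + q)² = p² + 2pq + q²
Evaluating each claim at the given values:
A. LHS = 144, RHS = 144 → holds here (LHS = RHS)
B. LHS = ln(7) ≈ 1.946, RHS = ln(3) + ln(4) ≈ 2.485 → fails here (LHS ≠ RHS)
C. LHS = 49, RHS = 49 → holds here (LHS = RHS)

Answer: B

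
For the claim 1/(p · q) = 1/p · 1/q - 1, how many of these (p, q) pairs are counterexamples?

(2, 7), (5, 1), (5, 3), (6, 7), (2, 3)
5

Testing each pair:
(2, 7): LHS = 1/14, RHS = -13/14 → counterexample
(5, 1): LHS = 1/5, RHS = -4/5 → counterexample
(5, 3): LHS = 1/15, RHS = -14/15 → counterexample
(6, 7): LHS = 1/42, RHS = -41/42 → counterexample
(2, 3): LHS = 1/6, RHS = -5/6 → counterexample

That makes 5 counterexamples.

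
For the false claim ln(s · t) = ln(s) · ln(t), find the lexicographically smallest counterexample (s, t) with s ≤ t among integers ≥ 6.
Substituting (6, 6) into the claim:
LHS = ln(6 · 6) = ln(36) ≈ 3.584
RHS = ln(6) · ln(6) = ln(6)² ≈ 3.21

Since LHS ≠ RHS, this pair disproves the claim, and no lexicographically smaller pair (s ≤ t, integers ≥ 6) does.

For instance (6, 12) is also a counterexample (LHS = ln(72) ≈ 4.277, RHS = ln(6)·ln(12) ≈ 4.452), but it's lexicographically larger.

Answer: (s, t) = (6, 6)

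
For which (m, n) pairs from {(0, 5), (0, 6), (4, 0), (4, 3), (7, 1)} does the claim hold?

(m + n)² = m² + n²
(0, 5), (0, 6), (4, 0)

Testing each pair:
(0, 5): LHS = 25, RHS = 25 → holds
(0, 6): LHS = 36, RHS = 36 → holds
(4, 0): LHS = 16, RHS = 16 → holds
(4, 3): LHS = 49, RHS = 25 → fails
(7, 1): LHS = 64, RHS = 50 → fails

3 of 5 pairs satisfy the claim.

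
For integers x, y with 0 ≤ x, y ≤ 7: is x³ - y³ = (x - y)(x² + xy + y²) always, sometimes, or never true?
Always true

The identity holds for every pair in the range. For instance at (x, y) = (1, 3): both sides equal -26.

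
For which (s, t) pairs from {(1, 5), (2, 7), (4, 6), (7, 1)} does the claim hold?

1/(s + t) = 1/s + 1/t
None

Testing each pair:
(1, 5): LHS = 1/6, RHS = 6/5 → fails
(2, 7): LHS = 1/9, RHS = 9/14 → fails
(4, 6): LHS = 1/10, RHS = 5/12 → fails
(7, 1): LHS = 1/8, RHS = 8/7 → fails

No pair satisfies the claim.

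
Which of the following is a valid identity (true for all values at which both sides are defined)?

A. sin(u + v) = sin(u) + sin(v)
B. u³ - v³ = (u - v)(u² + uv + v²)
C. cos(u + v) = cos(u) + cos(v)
B

A: fails at (2, 4) — LHS = sin(6) ≈ -0.2794, RHS = sin(4) + sin(2) ≈ 0.1525.
B: holds — e.g. at (4, 5), both sides equal -61.
C: fails at (4, 5) — LHS = cos(9) ≈ -0.9111, RHS = cos(4) + cos(5) ≈ -0.37.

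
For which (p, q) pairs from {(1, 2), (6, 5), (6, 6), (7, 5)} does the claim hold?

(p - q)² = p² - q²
(6, 6)

Testing each pair:
(1, 2): LHS = 1, RHS = -3 → fails
(6, 5): LHS = 1, RHS = 11 → fails
(6, 6): LHS = 0, RHS = 0 → holds
(7, 5): LHS = 4, RHS = 24 → fails

1 of 4 pairs satisfies the claim.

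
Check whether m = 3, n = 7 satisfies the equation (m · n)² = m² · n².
Holds

Substituting m = 3, n = 7:

LHS = (3 · 7)² = 441
RHS = 3² · 7² = 441

LHS = RHS, so the equation holds at this point.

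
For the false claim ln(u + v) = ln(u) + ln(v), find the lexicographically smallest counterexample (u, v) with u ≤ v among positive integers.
(u, v) = (1, 1)

Substituting (1, 1) into the claim:
LHS = ln(1 + 1) = ln(2) ≈ 0.6931
RHS = ln(1) + ln(1) = 0

Since LHS ≠ RHS, this pair disproves the claim, and no lexicographically smaller pair (u ≤ v, positive integers) does.

For instance (1, 2) is also a counterexample (LHS = ln(3) ≈ 1.099, RHS = ln(2) ≈ 0.6931), but it's lexicographically larger.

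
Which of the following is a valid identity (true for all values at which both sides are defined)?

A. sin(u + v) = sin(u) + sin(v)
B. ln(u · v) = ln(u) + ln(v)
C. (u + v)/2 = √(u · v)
B

A: fails at (2, 7) — LHS = sin(9) ≈ 0.4121, RHS = sin(7) + sin(2) ≈ 1.566.
B: holds — e.g. at (4, 4), both sides equal ln(16) ≈ 2.773.
C: fails at (3, 7) — LHS = 5, RHS = √(21) ≈ 4.583.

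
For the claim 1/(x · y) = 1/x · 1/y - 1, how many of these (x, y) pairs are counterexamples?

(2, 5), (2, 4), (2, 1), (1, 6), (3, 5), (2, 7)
6

Testing each pair:
(2, 5): LHS = 1/10, RHS = -9/10 → counterexample
(2, 4): LHS = 1/8, RHS = -7/8 → counterexample
(2, 1): LHS = 1/2, RHS = -1/2 → counterexample
(1, 6): LHS = 1/6, RHS = -5/6 → counterexample
(3, 5): LHS = 1/15, RHS = -14/15 → counterexample
(2, 7): LHS = 1/14, RHS = -13/14 → counterexample

That makes 6 counterexamples.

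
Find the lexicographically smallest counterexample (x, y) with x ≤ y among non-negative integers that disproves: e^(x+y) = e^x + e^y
Substituting (0, 0) into the claim:
LHS = e^(0+0) = 1
RHS = e^0 + e^0 = 2

Since LHS ≠ RHS, this pair disproves the claim, and no lexicographically smaller pair (x ≤ y, non-negative integers) does.

For instance (5, 7) is also a counterexample (LHS = e^12 ≈ 162754.8, RHS = e^5 + e^7 ≈ 1245), but it's lexicographically larger.

Answer: (x, y) = (0, 0)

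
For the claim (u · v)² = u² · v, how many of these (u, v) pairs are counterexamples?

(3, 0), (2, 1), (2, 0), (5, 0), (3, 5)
Testing each pair:
(3, 0): LHS = 0, RHS = 0 → satisfies claim
(2, 1): LHS = 4, RHS = 4 → satisfies claim
(2, 0): LHS = 0, RHS = 0 → satisfies claim
(5, 0): LHS = 0, RHS = 0 → satisfies claim
(3, 5): LHS = 225, RHS = 45 → counterexample

That makes 1 counterexample.

Answer: 1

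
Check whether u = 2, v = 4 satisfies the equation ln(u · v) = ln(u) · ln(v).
Fails

Substituting u = 2, v = 4:

LHS = ln(2 · 4) = ln(8) ≈ 2.079
RHS = ln(2) · ln(4) ≈ 0.9609

LHS ≠ RHS, so the equation does not hold at this point.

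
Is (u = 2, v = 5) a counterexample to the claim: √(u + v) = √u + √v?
Substituting u = 2, v = 5:
LHS = √(2 + 5) = √(7) ≈ 2.646
RHS = √2 + √5 = √(2) + √(5) ≈ 3.65

Since LHS ≠ RHS, this pair disproves the claim.

Answer: Yes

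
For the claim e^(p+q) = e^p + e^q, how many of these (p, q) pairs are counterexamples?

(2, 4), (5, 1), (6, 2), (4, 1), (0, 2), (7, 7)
Testing each pair:
(2, 4): LHS = e^6 ≈ 403.4, RHS = e^2 + e^4 ≈ 61.99 → counterexample
(5, 1): LHS = e^6 ≈ 403.4, RHS = e + e^5 ≈ 151.1 → counterexample
(6, 2): LHS = e^8 ≈ 2981, RHS = e^2 + e^6 ≈ 410.8 → counterexample
(4, 1): LHS = e^5 ≈ 148.4, RHS = e + e^4 ≈ 57.32 → counterexample
(0, 2): LHS = e^2 ≈ 7.389, RHS = 1 + e^2 ≈ 8.389 → counterexample
(7, 7): LHS = e^14 ≈ 1202604.3, RHS = 2·e^7 ≈ 2193 → counterexample

That makes 6 counterexamples.

Answer: 6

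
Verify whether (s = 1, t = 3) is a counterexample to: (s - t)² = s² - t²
Substituting s = 1, t = 3:
LHS = (1 - 3)² = 4
RHS = 1² - 3² = -8

Since LHS ≠ RHS, this pair disproves the claim.

Answer: Yes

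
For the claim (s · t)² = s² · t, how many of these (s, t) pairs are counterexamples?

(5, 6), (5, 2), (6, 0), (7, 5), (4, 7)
Testing each pair:
(5, 6): LHS = 900, RHS = 150 → counterexample
(5, 2): LHS = 100, RHS = 50 → counterexample
(6, 0): LHS = 0, RHS = 0 → satisfies claim
(7, 5): LHS = 1225, RHS = 245 → counterexample
(4, 7): LHS = 784, RHS = 112 → counterexample

That makes 4 counterexamples.

Answer: 4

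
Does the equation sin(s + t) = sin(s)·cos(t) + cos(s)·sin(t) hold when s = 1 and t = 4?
Substituting s = 1, t = 4:

LHS = sin(1 + 4) = sin(5) ≈ -0.9589
RHS = sin(1)·cos(4) + cos(1)·sin(4) = sin(1)·cos(4) + sin(4)·cos(1) ≈ -0.9589

LHS = RHS, so the equation holds at this point.

Answer: Holds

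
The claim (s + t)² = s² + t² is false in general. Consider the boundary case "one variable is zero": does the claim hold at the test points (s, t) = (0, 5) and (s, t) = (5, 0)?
At (0, 5): LHS = 25, RHS = 25 → equal
At (5, 0): LHS = 25, RHS = 25 → equal

So the claim does hold at both of these boundary points, even though it is not an identity.

Answer: Yes, holds at both test points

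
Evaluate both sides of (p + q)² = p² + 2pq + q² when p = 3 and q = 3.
LHS = (3 + 3)² = 36
RHS = 3² + 2·3·3 + 3² = 36

LHS = RHS: the two sides agree.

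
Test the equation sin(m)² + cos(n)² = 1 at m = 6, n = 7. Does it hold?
Substituting m = 6, n = 7:

LHS = sin(6)² + cos(7)² ≈ 0.6464
RHS = 1

LHS ≠ RHS, so the equation does not hold at this point.

Answer: Fails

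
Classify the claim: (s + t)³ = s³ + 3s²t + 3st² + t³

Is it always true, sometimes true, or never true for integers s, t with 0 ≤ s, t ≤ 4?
The identity holds for every pair in the range. For instance at (s, t) = (0, 0): both sides equal 0.

Answer: Always true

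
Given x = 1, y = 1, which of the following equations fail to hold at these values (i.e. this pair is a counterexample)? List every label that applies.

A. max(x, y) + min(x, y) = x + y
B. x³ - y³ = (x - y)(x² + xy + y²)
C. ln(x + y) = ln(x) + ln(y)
C

Evaluating each claim at the given values:
A. LHS = 2, RHS = 2 → holds here (LHS = RHS)
B. LHS = 0, RHS = 0 → holds here (LHS = RHS)
C. LHS = ln(2) ≈ 0.6931, RHS = 0 → fails here (LHS ≠ RHS)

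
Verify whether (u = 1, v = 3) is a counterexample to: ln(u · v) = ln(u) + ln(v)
Substituting u = 1, v = 3:
LHS = ln(1 · 3) = ln(3) ≈ 1.099
RHS = ln(1) + ln(3) = ln(3) ≈ 1.099

The sides agree, so this pair does not disprove the claim.

Answer: No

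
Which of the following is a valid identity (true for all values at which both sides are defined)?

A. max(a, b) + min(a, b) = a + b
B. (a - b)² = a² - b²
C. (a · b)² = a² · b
A: holds — e.g. at (2, 7), both sides equal 9.
B: fails at (4, 5) — LHS = 1, RHS = -9.
C: fails at (1, 2) — LHS = 4, RHS = 2.

Answer: A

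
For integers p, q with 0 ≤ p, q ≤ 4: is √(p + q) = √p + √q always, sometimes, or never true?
It holds at (p, q) = (0, 1) (both sides equal 1), but fails at (p, q) = (1, 2) (LHS = √(3) ≈ 1.732, RHS = 1 + √(2) ≈ 2.414).

Answer: Sometimes true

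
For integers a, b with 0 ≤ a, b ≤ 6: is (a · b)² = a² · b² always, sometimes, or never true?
Always true

The identity holds for every pair in the range. For instance at (a, b) = (6, 5): both sides equal 900.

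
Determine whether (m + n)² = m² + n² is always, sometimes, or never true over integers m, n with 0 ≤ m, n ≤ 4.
Sometimes true

It holds at (m, n) = (1, 0) (both sides equal 1), but fails at (m, n) = (3, 2) (LHS = 25, RHS = 13).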